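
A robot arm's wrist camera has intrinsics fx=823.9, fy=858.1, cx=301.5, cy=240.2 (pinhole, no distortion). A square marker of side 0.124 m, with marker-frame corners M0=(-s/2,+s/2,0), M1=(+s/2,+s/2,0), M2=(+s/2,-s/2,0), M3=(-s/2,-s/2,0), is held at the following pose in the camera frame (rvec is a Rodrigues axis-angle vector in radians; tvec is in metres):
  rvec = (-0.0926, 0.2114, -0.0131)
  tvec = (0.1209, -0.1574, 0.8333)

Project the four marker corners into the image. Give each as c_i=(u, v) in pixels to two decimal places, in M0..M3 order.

c0=(360.79, 143.96) c1=(485.30, 137.93) c2=(482.33, 11.12) c3=(359.60, 20.93)

Intrinsics K: fx=823.9, fy=858.1, cx=301.5, cy=240.2
Marker side s = 0.124 m; corners in marker frame (Z=0):
  M0 = (-0.0620, +0.0620, 0)
  M1 = (+0.0620, +0.0620, 0)
  M2 = (+0.0620, -0.0620, 0)
  M3 = (-0.0620, -0.0620, 0)
rvec = (-0.0926, 0.2114, -0.0131), |rvec| = θ = 0.23116 rad = 13.245°
Rodrigues: sinθ=0.22911, 1−cosθ=0.02660; R = I + sinθ·[k]× + (1−cosθ)·[k]×²:
    [+0.97767 +0.00324 +0.21013]
    [-0.02273 +0.99565 +0.09040]
    [-0.20892 -0.09316 +0.97349]
t = (0.1209, -0.1574, 0.8333) m
M0: Pc = R·M0+t = (+0.06049, -0.09426, +0.84048); u = 823.9·(+0.06049)/0.84048 + 301.5 = 360.7924, v = 858.1·(-0.09426)/0.84048 + 240.2 = 143.9628
M1: Pc = R·M1+t = (+0.18172, -0.09708, +0.81457); u = 823.9·(+0.18172)/0.81457 + 301.5 = 485.2974, v = 858.1·(-0.09708)/0.81457 + 240.2 = 137.9333
M2: Pc = R·M2+t = (+0.18131, -0.22054, +0.82612); u = 823.9·(+0.18131)/0.82612 + 301.5 = 482.3268, v = 858.1·(-0.22054)/0.82612 + 240.2 = 11.1242
M3: Pc = R·M3+t = (+0.06008, -0.21772, +0.85203); u = 823.9·(+0.06008)/0.85203 + 301.5 = 359.6001, v = 858.1·(-0.21772)/0.85203 + 240.2 = 20.9276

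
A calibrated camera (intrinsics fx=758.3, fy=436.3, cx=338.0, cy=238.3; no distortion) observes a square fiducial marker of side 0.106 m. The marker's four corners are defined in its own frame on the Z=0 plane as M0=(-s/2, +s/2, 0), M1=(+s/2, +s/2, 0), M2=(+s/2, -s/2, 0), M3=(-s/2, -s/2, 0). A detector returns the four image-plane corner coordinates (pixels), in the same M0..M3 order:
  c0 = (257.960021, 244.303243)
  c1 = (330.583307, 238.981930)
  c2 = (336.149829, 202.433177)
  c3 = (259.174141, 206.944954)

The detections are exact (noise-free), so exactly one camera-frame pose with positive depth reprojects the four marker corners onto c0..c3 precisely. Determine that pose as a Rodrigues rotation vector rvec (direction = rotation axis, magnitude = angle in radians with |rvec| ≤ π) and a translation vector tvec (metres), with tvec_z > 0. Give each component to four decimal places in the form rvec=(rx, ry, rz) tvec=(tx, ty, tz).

rvec=(0.6310, -0.3261, -0.0241) tvec=(-0.0568, -0.0348, 1.0378)

Intrinsics K: fx=758.3, fy=436.3, cx=338.0, cy=238.3
Marker side s = 0.106 m; corners in marker frame (Z=0):
  M0 = (-0.0530, +0.0530, 0)
  M1 = (+0.0530, +0.0530, 0)
  M2 = (+0.0530, -0.0530, 0)
  M3 = (-0.0530, -0.0530, 0)
Detected image corners:
  c0 = (257.960021, 244.303243) px
  c1 = (330.583307, 238.981930) px
  c2 = (336.149829, 202.433177) px
  c3 = (259.174141, 206.944954) px
Planar DLT: solve 8×8 A·h = b for H (H[2,2]=1):
  H  [+788.32947 +133.95248 +296.47415]
  H  [+16.30272 +473.91211 +223.67921]
  H  [+0.28140 +0.56169 +1.00000]
B = K⁻¹H; ‖b₁‖=0.963550, ‖b₂‖=0.963550; λ = 2/(‖b₁‖+‖b₂‖) = 1.037829, sign → tz>0 ⇒ λ=+1.037829
r₁ = λ·B[:,0] = (+0.94875,-0.12073,+0.29205); r₂ = λ·B[:,1] = (-0.07651,+0.80890,+0.58294)
r₃ = r₁×r₂ = (-0.30662,-0.57541,+0.75821); SVD([r₁ r₂ r₃]) → R = UVᵀ:
  R  [+0.94875 -0.07651 -0.30662]
  R  [-0.12073 +0.80890 -0.57541]
  R  [+0.29205 +0.58294 +0.75821]
t = (-0.05683, -0.03478, +1.03783) m
tr R = 2.515871; θ = arccos((tr R − 1)/2) = 0.710654 rad = 40.717°
axis k = ((R−Rᵀ)₃₂, (R−Rᵀ)₁₃, (R−Rᵀ)₂₁) / (2 sinθ) = (+0.887860, -0.458864, -0.033897)
rvec = θ·k = (+0.630961, -0.326093, -0.024089)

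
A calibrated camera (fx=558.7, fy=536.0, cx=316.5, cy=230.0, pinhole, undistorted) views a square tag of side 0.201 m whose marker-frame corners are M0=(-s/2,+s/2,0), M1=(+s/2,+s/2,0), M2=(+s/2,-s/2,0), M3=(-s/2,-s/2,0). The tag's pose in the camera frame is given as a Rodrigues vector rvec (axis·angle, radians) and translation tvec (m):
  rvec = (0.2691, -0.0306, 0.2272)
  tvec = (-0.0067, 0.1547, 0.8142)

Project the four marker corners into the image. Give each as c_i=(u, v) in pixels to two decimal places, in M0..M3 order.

c0=(231.21, 375.89) c1=(361.66, 401.61) c2=(396.67, 285.56) c3=(258.05, 256.33)

Intrinsics K: fx=558.7, fy=536.0, cx=316.5, cy=230.0
Marker side s = 0.201 m; corners in marker frame (Z=0):
  M0 = (-0.1005, +0.1005, 0)
  M1 = (+0.1005, +0.1005, 0)
  M2 = (+0.1005, -0.1005, 0)
  M3 = (-0.1005, -0.1005, 0)
rvec = (0.2691, -0.0306, 0.2272), |rvec| = θ = 0.35351 rad = 20.255°
Rodrigues: sinθ=0.34620, 1−cosθ=0.06184; R = I + sinθ·[k]× + (1−cosθ)·[k]×²:
    [+0.97399 -0.22657 +0.00029]
    [+0.21842 +0.93863 -0.26697]
    [+0.06022 +0.26009 +0.96370]
t = (-0.0067, 0.1547, 0.8142) m
M0: Pc = R·M0+t = (-0.12736, +0.22708, +0.83429); u = 558.7·(-0.12736)/0.83429 + 316.5 = 231.2124, v = 536.0·(+0.22708)/0.83429 + 230.0 = 375.8912
M1: Pc = R·M1+t = (+0.06842, +0.27098, +0.84639); u = 558.7·(+0.06842)/0.84639 + 316.5 = 361.6612, v = 536.0·(+0.27098)/0.84639 + 230.0 = 401.6075
M2: Pc = R·M2+t = (+0.11396, +0.08232, +0.79411); u = 558.7·(+0.11396)/0.79411 + 316.5 = 396.6746, v = 536.0·(+0.08232)/0.79411 + 230.0 = 285.5630
M3: Pc = R·M3+t = (-0.08182, +0.03842, +0.78201); u = 558.7·(-0.08182)/0.78201 + 316.5 = 258.0472, v = 536.0·(+0.03842)/0.78201 + 230.0 = 256.3313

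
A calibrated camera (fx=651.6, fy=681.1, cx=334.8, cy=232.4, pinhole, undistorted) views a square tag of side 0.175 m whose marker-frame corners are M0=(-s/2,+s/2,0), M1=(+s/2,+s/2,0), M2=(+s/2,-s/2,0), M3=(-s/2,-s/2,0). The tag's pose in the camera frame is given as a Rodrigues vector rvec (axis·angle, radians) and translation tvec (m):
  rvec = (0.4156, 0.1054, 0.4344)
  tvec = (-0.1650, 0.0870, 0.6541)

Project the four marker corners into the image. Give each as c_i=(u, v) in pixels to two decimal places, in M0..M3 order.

Intrinsics K: fx=651.6, fy=681.1, cx=334.8, cy=232.4
Marker side s = 0.175 m; corners in marker frame (Z=0):
  M0 = (-0.0875, +0.0875, 0)
  M1 = (+0.0875, +0.0875, 0)
  M2 = (+0.0875, -0.0875, 0)
  M3 = (-0.0875, -0.0875, 0)
rvec = (0.4156, 0.1054, 0.4344), |rvec| = θ = 0.61036 rad = 34.971°
Rodrigues: sinθ=0.57316, 1−cosθ=0.18056; R = I + sinθ·[k]× + (1−cosθ)·[k]×²:
    [+0.90316 -0.38670 +0.18648]
    [+0.42916 +0.82483 -0.36808]
    [-0.01148 +0.41246 +0.91090]
t = (-0.1650, 0.0870, 0.6541) m
M0: Pc = R·M0+t = (-0.27786, +0.12162, +0.69119); u = 651.6·(-0.27786)/0.69119 + 334.8 = 72.8550, v = 681.1·(+0.12162)/0.69119 + 232.4 = 352.2449
M1: Pc = R·M1+t = (-0.11981, +0.19672, +0.68919); u = 651.6·(-0.11981)/0.68919 + 334.8 = 221.5245, v = 681.1·(+0.19672)/0.68919 + 232.4 = 426.8155
M2: Pc = R·M2+t = (-0.05214, +0.05238, +0.61701); u = 651.6·(-0.05214)/0.61701 + 334.8 = 279.7388, v = 681.1·(+0.05238)/0.61701 + 232.4 = 290.2199
M3: Pc = R·M3+t = (-0.21019, -0.02272, +0.61901); u = 651.6·(-0.21019)/0.61901 + 334.8 = 113.5447, v = 681.1·(-0.02272)/0.61901 + 232.4 = 207.3972

c0=(72.86, 352.24) c1=(221.52, 426.82) c2=(279.74, 290.22) c3=(113.54, 207.40)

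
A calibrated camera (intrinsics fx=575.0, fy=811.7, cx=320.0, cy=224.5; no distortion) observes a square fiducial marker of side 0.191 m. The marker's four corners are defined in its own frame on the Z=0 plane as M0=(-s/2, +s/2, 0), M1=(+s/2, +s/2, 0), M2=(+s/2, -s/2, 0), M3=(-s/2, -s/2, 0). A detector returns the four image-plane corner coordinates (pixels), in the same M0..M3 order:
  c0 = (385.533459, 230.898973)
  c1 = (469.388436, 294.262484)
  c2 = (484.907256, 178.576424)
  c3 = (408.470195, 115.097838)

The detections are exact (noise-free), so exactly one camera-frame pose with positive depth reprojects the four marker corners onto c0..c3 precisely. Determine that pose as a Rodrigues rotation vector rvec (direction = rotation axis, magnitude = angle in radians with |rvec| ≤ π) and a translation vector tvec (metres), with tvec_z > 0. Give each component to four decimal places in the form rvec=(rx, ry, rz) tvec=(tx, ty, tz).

rvec=(-0.4332, -0.3761, 0.3976) tvec=(0.2268, -0.0291, 1.1018)

Intrinsics K: fx=575.0, fy=811.7, cx=320.0, cy=224.5
Marker side s = 0.191 m; corners in marker frame (Z=0):
  M0 = (-0.0955, +0.0955, 0)
  M1 = (+0.0955, +0.0955, 0)
  M2 = (+0.0955, -0.0955, 0)
  M3 = (-0.0955, -0.0955, 0)
Detected image corners:
  c0 = (385.533459, 230.898973) px
  c1 = (469.388436, 294.262484) px
  c2 = (484.907256, 178.576424) px
  c3 = (408.470195, 115.097838) px
Planar DLT: solve 8×8 A·h = b for H (H[2,2]=1):
  H  [+523.40138 -286.93359 +438.38274]
  H  [+381.04131 +518.53359 +203.07263]
  H  [+0.23927 -0.42718 +1.00000]
B = K⁻¹H; ‖b₁‖=0.907610, ‖b₂‖=0.907610; λ = 2/(‖b₁‖+‖b₂‖) = 1.101795, sign → tz>0 ⇒ λ=+1.101795
r₁ = λ·B[:,0] = (+0.85621,+0.44431,+0.26363); r₂ = λ·B[:,1] = (-0.28788,+0.83403,-0.47066)
r₃ = r₁×r₂ = (-0.42899,+0.32709,+0.84201); SVD([r₁ r₂ r₃]) → R = UVᵀ:
  R  [+0.85621 -0.28788 -0.42899]
  R  [+0.44431 +0.83403 +0.32709]
  R  [+0.26363 -0.47066 +0.84201]
t = (+0.22684, -0.02909, +1.10179) m
tr R = 2.532243; θ = arccos((tr R − 1)/2) = 0.698012 rad = 39.993°
axis k = ((R−Rᵀ)₃₂, (R−Rᵀ)₁₃, (R−Rᵀ)₂₁) / (2 sinθ) = (-0.620628, -0.538844, +0.569621)
rvec = θ·k = (-0.433206, -0.376120, +0.397602)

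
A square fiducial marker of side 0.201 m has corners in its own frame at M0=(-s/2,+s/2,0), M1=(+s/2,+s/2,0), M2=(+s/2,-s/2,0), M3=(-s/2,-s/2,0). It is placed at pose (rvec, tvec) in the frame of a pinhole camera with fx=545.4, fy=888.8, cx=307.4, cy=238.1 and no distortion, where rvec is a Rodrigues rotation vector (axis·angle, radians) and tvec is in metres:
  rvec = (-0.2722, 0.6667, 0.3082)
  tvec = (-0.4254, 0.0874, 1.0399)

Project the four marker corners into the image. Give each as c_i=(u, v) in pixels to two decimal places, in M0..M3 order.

c0=(38.70, 369.12) c1=(87.57, 422.27) c2=(134.43, 250.85) c3=(81.47, 218.82)

Intrinsics K: fx=545.4, fy=888.8, cx=307.4, cy=238.1
Marker side s = 0.201 m; corners in marker frame (Z=0):
  M0 = (-0.1005, +0.1005, 0)
  M1 = (+0.1005, +0.1005, 0)
  M2 = (+0.1005, -0.1005, 0)
  M3 = (-0.1005, -0.1005, 0)
rvec = (-0.2722, 0.6667, 0.3082), |rvec| = θ = 0.78331 rad = 44.880°
Rodrigues: sinθ=0.70563, 1−cosθ=0.29142; R = I + sinθ·[k]× + (1−cosθ)·[k]×²:
    [+0.74377 -0.36383 +0.56074]
    [+0.19144 +0.91970 +0.34280]
    [-0.64043 -0.14761 +0.75370]
t = (-0.4254, 0.0874, 1.0399) m
M0: Pc = R·M0+t = (-0.53671, +0.16059, +1.08943); u = 545.4·(-0.53671)/1.08943 + 307.4 = 38.7049, v = 888.8·(+0.16059)/1.08943 + 238.1 = 369.1153
M1: Pc = R·M1+t = (-0.38722, +0.19907, +0.96070); u = 545.4·(-0.38722)/0.96070 + 307.4 = 87.5740, v = 888.8·(+0.19907)/0.96070 + 238.1 = 422.2705
M2: Pc = R·M2+t = (-0.31409, +0.01421, +0.99037); u = 545.4·(-0.31409)/0.99037 + 307.4 = 134.4323, v = 888.8·(+0.01421)/0.99037 + 238.1 = 250.8533
M3: Pc = R·M3+t = (-0.46358, -0.02427, +1.11910); u = 545.4·(-0.46358)/1.11910 + 307.4 = 81.4689, v = 888.8·(-0.02427)/1.11910 + 238.1 = 218.8249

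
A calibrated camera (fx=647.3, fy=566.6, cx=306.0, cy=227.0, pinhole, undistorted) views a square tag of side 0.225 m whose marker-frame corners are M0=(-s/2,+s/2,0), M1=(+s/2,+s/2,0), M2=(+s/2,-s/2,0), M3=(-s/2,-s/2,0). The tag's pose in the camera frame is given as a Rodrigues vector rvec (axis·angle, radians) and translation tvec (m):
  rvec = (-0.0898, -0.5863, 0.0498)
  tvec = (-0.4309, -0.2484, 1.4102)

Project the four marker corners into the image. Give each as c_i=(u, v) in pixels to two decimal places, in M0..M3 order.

Intrinsics K: fx=647.3, fy=566.6, cx=306.0, cy=227.0
Marker side s = 0.225 m; corners in marker frame (Z=0):
  M0 = (-0.1125, +0.1125, 0)
  M1 = (+0.1125, +0.1125, 0)
  M2 = (+0.1125, -0.1125, 0)
  M3 = (-0.1125, -0.1125, 0)
rvec = (-0.0898, -0.5863, 0.0498), |rvec| = θ = 0.59522 rad = 34.104°
Rodrigues: sinθ=0.56069, 1−cosθ=0.17198; R = I + sinθ·[k]× + (1−cosθ)·[k]×²:
    [+0.83194 -0.02135 -0.55446]
    [+0.07247 +0.99488 +0.07042]
    [+0.55012 -0.09876 +0.82923]
t = (-0.4309, -0.2484, 1.4102) m
M0: Pc = R·M0+t = (-0.52690, -0.14463, +1.33720); u = 647.3·(-0.52690)/1.33720 + 306.0 = 50.9453, v = 566.6·(-0.14463)/1.33720 + 227.0 = 165.7179
M1: Pc = R·M1+t = (-0.33971, -0.12832, +1.46098); u = 647.3·(-0.33971)/1.46098 + 306.0 = 155.4885, v = 566.6·(-0.12832)/1.46098 + 227.0 = 177.2334
M2: Pc = R·M2+t = (-0.33490, -0.35217, +1.48320); u = 647.3·(-0.33490)/1.48320 + 306.0 = 159.8404, v = 566.6·(-0.35217)/1.48320 + 227.0 = 92.4662
M3: Pc = R·M3+t = (-0.52209, -0.36848, +1.35942); u = 647.3·(-0.52209)/1.35942 + 306.0 = 57.4024, v = 566.6·(-0.36848)/1.35942 + 227.0 = 73.4209

c0=(50.95, 165.72) c1=(155.49, 177.23) c2=(159.84, 92.47) c3=(57.40, 73.42)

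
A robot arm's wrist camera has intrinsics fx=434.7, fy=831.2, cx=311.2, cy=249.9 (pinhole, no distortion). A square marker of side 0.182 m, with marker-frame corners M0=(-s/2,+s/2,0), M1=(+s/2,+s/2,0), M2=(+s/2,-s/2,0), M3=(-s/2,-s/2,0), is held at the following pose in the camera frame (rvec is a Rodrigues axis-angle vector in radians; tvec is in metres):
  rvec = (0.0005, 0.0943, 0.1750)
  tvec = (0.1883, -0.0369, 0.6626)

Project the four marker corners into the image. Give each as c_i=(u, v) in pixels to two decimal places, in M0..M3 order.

c0=(365.07, 295.53) c1=(484.91, 336.89) c2=(506.38, 109.07) c3=(385.72, 73.41)

Intrinsics K: fx=434.7, fy=831.2, cx=311.2, cy=249.9
Marker side s = 0.182 m; corners in marker frame (Z=0):
  M0 = (-0.0910, +0.0910, 0)
  M1 = (+0.0910, +0.0910, 0)
  M2 = (+0.0910, -0.0910, 0)
  M3 = (-0.0910, -0.0910, 0)
rvec = (0.0005, 0.0943, 0.1750), |rvec| = θ = 0.19879 rad = 11.390°
Rodrigues: sinθ=0.19748, 1−cosθ=0.01969; R = I + sinθ·[k]× + (1−cosθ)·[k]×²:
    [+0.98031 -0.17383 +0.09372]
    [+0.17387 +0.98474 +0.00773]
    [-0.09364 +0.00872 +0.99557]
t = (0.1883, -0.0369, 0.6626) m
M0: Pc = R·M0+t = (+0.08327, +0.03689, +0.67191); u = 434.7·(+0.08327)/0.67191 + 311.2 = 365.0747, v = 831.2·(+0.03689)/0.67191 + 249.9 = 295.5336
M1: Pc = R·M1+t = (+0.26169, +0.06853, +0.65487); u = 434.7·(+0.26169)/0.65487 + 311.2 = 484.9078, v = 831.2·(+0.06853)/0.65487 + 249.9 = 336.8866
M2: Pc = R·M2+t = (+0.29333, -0.11069, +0.65329); u = 434.7·(+0.29333)/0.65329 + 311.2 = 506.3809, v = 831.2·(-0.11069)/0.65329 + 249.9 = 109.0666
M3: Pc = R·M3+t = (+0.11491, -0.14233, +0.67033); u = 434.7·(+0.11491)/0.67033 + 311.2 = 385.7181, v = 831.2·(-0.14233)/0.67033 + 249.9 = 73.4076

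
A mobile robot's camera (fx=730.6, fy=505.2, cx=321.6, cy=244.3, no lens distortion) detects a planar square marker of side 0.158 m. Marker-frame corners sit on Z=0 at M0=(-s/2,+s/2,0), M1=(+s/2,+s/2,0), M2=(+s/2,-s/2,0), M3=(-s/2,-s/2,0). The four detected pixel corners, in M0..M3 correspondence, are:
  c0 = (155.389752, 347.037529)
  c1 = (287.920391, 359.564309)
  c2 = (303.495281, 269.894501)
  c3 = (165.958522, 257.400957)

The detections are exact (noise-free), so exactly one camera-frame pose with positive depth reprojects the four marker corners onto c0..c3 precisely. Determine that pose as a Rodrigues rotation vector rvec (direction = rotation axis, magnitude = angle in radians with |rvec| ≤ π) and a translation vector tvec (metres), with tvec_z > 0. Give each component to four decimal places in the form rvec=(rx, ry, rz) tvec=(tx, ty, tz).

rvec=(0.1945, 0.0418, 0.1258) tvec=(-0.1083, 0.1086, 0.8445)

Intrinsics K: fx=730.6, fy=505.2, cx=321.6, cy=244.3
Marker side s = 0.158 m; corners in marker frame (Z=0):
  M0 = (-0.0790, +0.0790, 0)
  M1 = (+0.0790, +0.0790, 0)
  M2 = (+0.0790, -0.0790, 0)
  M3 = (-0.0790, -0.0790, 0)
Detected image corners:
  c0 = (155.389752, 347.037529) px
  c1 = (287.920391, 359.564309) px
  c2 = (303.495281, 269.894501) px
  c3 = (165.958522, 257.400957) px
Planar DLT: solve 8×8 A·h = b for H (H[2,2]=1):
  H  [+846.45418 -29.91180 +227.88691]
  H  [+68.50072 +638.77156 +309.27628]
  H  [-0.03462 +0.23129 +1.00000]
B = K⁻¹H; ‖b₁‖=1.184163, ‖b₂‖=1.184163; λ = 2/(‖b₁‖+‖b₂‖) = 0.844478, sign → tz>0 ⇒ λ=+0.844478
r₁ = λ·B[:,0] = (+0.99126,+0.12864,-0.02924); r₂ = λ·B[:,1] = (-0.12055,+0.97330,+0.19532)
r₃ = r₁×r₂ = (+0.05358,-0.19009,+0.98030); SVD([r₁ r₂ r₃]) → R = UVᵀ:
  R  [+0.99126 -0.12055 +0.05358]
  R  [+0.12864 +0.97330 -0.19009]
  R  [-0.02924 +0.19532 +0.98030]
t = (-0.10832, +0.10861, +0.84448) m
tr R = 2.944867; θ = arccos((tr R − 1)/2) = 0.235347 rad = 13.484°
axis k = ((R−Rᵀ)₃₂, (R−Rᵀ)₁₃, (R−Rᵀ)₂₁) / (2 sinθ) = (+0.826409, +0.177583, +0.534333)
rvec = θ·k = (+0.194493, +0.041794, +0.125754)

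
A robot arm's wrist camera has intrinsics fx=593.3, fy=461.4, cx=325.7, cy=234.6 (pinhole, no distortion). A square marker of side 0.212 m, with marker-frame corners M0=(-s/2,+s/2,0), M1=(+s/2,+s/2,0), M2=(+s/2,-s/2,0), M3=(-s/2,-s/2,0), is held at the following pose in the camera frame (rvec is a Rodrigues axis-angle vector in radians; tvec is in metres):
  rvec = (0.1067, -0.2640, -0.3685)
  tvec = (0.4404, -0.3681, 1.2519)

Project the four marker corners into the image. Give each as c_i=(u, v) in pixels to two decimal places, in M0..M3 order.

c0=(507.71, 148.99) c1=(588.16, 124.36) c2=(560.74, 49.59) c3=(477.04, 71.79)

Intrinsics K: fx=593.3, fy=461.4, cx=325.7, cy=234.6
Marker side s = 0.212 m; corners in marker frame (Z=0):
  M0 = (-0.1060, +0.1060, 0)
  M1 = (+0.1060, +0.1060, 0)
  M2 = (+0.1060, -0.1060, 0)
  M3 = (-0.1060, -0.1060, 0)
rvec = (0.1067, -0.2640, -0.3685), |rvec| = θ = 0.46570 rad = 26.682°
Rodrigues: sinθ=0.44905, 1−cosθ=0.10649; R = I + sinθ·[k]× + (1−cosθ)·[k]×²:
    [+0.89910 +0.34149 -0.27387]
    [-0.36916 +0.92773 -0.05512]
    [+0.23525 +0.15065 +0.96019]
t = (0.4404, -0.3681, 1.2519) m
M0: Pc = R·M0+t = (+0.38129, -0.23063, +1.24293); u = 593.3·(+0.38129)/1.24293 + 325.7 = 507.7063, v = 461.4·(-0.23063)/1.24293 + 234.6 = 148.9858
M1: Pc = R·M1+t = (+0.57190, -0.30889, +1.29281); u = 593.3·(+0.57190)/1.29281 + 325.7 = 588.1600, v = 461.4·(-0.30889)/1.29281 + 234.6 = 124.3574
M2: Pc = R·M2+t = (+0.49951, -0.50557, +1.26087); u = 593.3·(+0.49951)/1.26087 + 325.7 = 560.7422, v = 461.4·(-0.50557)/1.26087 + 234.6 = 49.5924
M3: Pc = R·M3+t = (+0.30890, -0.42731, +1.21099); u = 593.3·(+0.30890)/1.21099 + 325.7 = 477.0375, v = 461.4·(-0.42731)/1.21099 + 234.6 = 71.7912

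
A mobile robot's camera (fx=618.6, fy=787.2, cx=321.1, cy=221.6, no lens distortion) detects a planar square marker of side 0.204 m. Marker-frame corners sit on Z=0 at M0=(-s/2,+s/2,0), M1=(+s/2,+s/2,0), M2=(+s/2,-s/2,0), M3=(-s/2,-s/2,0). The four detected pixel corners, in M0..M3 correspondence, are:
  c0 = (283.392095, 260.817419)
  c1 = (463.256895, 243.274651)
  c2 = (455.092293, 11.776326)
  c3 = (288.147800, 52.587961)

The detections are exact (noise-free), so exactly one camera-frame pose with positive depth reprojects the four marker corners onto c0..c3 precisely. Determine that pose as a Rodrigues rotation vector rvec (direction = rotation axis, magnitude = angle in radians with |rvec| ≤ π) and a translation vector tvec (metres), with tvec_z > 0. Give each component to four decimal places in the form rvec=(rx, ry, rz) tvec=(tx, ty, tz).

rvec=(-0.2504, 0.4122, -0.0388) tvec=(0.0518, -0.0726, 0.6912)

Intrinsics K: fx=618.6, fy=787.2, cx=321.1, cy=221.6
Marker side s = 0.204 m; corners in marker frame (Z=0):
  M0 = (-0.1020, +0.1020, 0)
  M1 = (+0.1020, +0.1020, 0)
  M2 = (+0.1020, -0.1020, 0)
  M3 = (-0.1020, -0.1020, 0)
Detected image corners:
  c0 = (283.392095, 260.817419) px
  c1 = (463.256895, 243.274651) px
  c2 = (455.092293, 11.776326) px
  c3 = (288.147800, 52.587961) px
Planar DLT: solve 8×8 A·h = b for H (H[2,2]=1):
  H  [+637.84788 -127.44355 +367.43091]
  H  [-225.62833 +1023.35379 +138.92404]
  H  [-0.56652 -0.35967 +1.00000]
B = K⁻¹H; ‖b₁‖=1.446796, ‖b₂‖=1.446796; λ = 2/(‖b₁‖+‖b₂‖) = 0.691183, sign → tz>0 ⇒ λ=+0.691183
r₁ = λ·B[:,0] = (+0.91594,-0.08788,-0.39157); r₂ = λ·B[:,1] = (-0.01335,+0.96851,-0.24860)
r₃ = r₁×r₂ = (+0.40109,+0.23293,+0.88593); SVD([r₁ r₂ r₃]) → R = UVᵀ:
  R  [+0.91594 -0.01335 +0.40109]
  R  [-0.08788 +0.96851 +0.23293]
  R  [-0.39157 -0.24860 +0.88593]
t = (+0.05177, -0.07259, +0.69118) m
tr R = 2.770386; θ = arccos((tr R − 1)/2) = 0.483887 rad = 27.725°
axis k = ((R−Rᵀ)₃₂, (R−Rᵀ)₁₃, (R−Rᵀ)₂₁) / (2 sinθ) = (-0.517530, +0.851908, -0.080096)
rvec = θ·k = (-0.250426, +0.412228, -0.038757)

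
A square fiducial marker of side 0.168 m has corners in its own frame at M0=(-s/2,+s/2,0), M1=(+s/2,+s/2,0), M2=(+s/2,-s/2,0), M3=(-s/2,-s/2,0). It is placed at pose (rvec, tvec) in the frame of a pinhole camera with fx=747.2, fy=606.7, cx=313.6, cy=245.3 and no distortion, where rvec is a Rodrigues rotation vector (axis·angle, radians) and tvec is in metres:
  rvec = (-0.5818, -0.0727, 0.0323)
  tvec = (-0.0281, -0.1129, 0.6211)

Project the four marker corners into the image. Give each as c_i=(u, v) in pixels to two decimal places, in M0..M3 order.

c0=(165.87, 195.22) c1=(384.22, 205.05) c2=(376.37, 83.98) c3=(188.36, 73.70)

Intrinsics K: fx=747.2, fy=606.7, cx=313.6, cy=245.3
Marker side s = 0.168 m; corners in marker frame (Z=0):
  M0 = (-0.0840, +0.0840, 0)
  M1 = (+0.0840, +0.0840, 0)
  M2 = (+0.0840, -0.0840, 0)
  M3 = (-0.0840, -0.0840, 0)
rvec = (-0.5818, -0.0727, 0.0323), |rvec| = θ = 0.58721 rad = 33.645°
Rodrigues: sinθ=0.55404, 1−cosθ=0.16751; R = I + sinθ·[k]× + (1−cosθ)·[k]×²:
    [+0.99693 -0.00993 -0.07772]
    [+0.05102 +0.83506 +0.54779]
    [+0.05946 -0.55008 +0.83299]
t = (-0.0281, -0.1129, 0.6211) m
M0: Pc = R·M0+t = (-0.11268, -0.04704, +0.56990); u = 747.2·(-0.11268)/0.56990 + 313.6 = 165.8697, v = 606.7·(-0.04704)/0.56990 + 245.3 = 195.2210
M1: Pc = R·M1+t = (+0.05481, -0.03847, +0.57989); u = 747.2·(+0.05481)/0.57989 + 313.6 = 384.2212, v = 606.7·(-0.03847)/0.57989 + 245.3 = 205.0519
M2: Pc = R·M2+t = (+0.05648, -0.17876, +0.67230); u = 747.2·(+0.05648)/0.67230 + 313.6 = 376.3674, v = 606.7·(-0.17876)/0.67230 + 245.3 = 83.9841
M3: Pc = R·M3+t = (-0.11101, -0.18733, +0.66231); u = 747.2·(-0.11101)/0.66231 + 313.6 = 188.3643, v = 606.7·(-0.18733)/0.66231 + 245.3 = 73.6988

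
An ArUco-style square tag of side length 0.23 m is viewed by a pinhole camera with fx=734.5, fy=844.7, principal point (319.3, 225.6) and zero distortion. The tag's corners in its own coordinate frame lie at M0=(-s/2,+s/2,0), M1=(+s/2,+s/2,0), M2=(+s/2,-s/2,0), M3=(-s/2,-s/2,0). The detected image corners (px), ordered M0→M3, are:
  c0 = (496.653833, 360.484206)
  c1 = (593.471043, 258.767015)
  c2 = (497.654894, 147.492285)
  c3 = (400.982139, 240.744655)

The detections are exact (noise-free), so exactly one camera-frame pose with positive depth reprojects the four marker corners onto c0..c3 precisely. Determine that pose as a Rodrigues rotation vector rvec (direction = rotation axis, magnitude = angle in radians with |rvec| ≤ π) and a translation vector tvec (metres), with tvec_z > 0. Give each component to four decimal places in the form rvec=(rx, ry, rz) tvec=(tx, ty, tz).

rvec=(-0.2869, -0.1281, -0.6979) tvec=(0.2999, 0.0354, 1.2383)

Intrinsics K: fx=734.5, fy=844.7, cx=319.3, cy=225.6
Marker side s = 0.23 m; corners in marker frame (Z=0):
  M0 = (-0.1150, +0.1150, 0)
  M1 = (+0.1150, +0.1150, 0)
  M2 = (+0.1150, -0.1150, 0)
  M3 = (-0.1150, -0.1150, 0)
Detected image corners:
  c0 = (496.653833, 360.484206) px
  c1 = (593.471043, 258.767015) px
  c2 = (497.654894, 147.492285) px
  c3 = (400.982139, 240.744655) px
Planar DLT: solve 8×8 A·h = b for H (H[2,2]=1):
  H  [+505.45965 +329.09854 +497.17428]
  H  [-380.49885 +457.67649 +249.75094]
  H  [+0.17063 -0.17536 +1.00000]
B = K⁻¹H; ‖b₁‖=0.807554, ‖b₂‖=0.807554; λ = 2/(‖b₁‖+‖b₂‖) = 1.238308, sign → tz>0 ⇒ λ=+1.238308
r₁ = λ·B[:,0] = (+0.76031,-0.61423,+0.21129); r₂ = λ·B[:,1] = (+0.64923,+0.72894,-0.21715)
r₃ = r₁×r₂ = (-0.02064,+0.30228,+0.95300); SVD([r₁ r₂ r₃]) → R = UVᵀ:
  R  [+0.76031 +0.64923 -0.02064]
  R  [-0.61423 +0.72894 +0.30228]
  R  [+0.21129 -0.21715 +0.95300]
t = (+0.29988, +0.03540, +1.23831) m
tr R = 2.442245; θ = arccos((tr R − 1)/2) = 0.765375 rad = 43.853°
axis k = ((R−Rᵀ)₃₂, (R−Rᵀ)₁₃, (R−Rᵀ)₂₁) / (2 sinθ) = (-0.374867, -0.167387, -0.911843)
rvec = θ·k = (-0.286914, -0.128114, -0.697902)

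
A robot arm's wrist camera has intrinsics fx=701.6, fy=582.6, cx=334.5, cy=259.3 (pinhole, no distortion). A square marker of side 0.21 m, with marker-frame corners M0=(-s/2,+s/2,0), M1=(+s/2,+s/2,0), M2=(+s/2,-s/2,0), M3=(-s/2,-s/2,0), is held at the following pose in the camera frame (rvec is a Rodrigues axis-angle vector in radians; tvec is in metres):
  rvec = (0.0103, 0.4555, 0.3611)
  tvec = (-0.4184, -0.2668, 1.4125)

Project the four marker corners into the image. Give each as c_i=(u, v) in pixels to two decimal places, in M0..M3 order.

c0=(75.40, 178.07) c1=(147.90, 203.28) c2=(182.07, 118.13) c3=(106.50, 97.89)

Intrinsics K: fx=701.6, fy=582.6, cx=334.5, cy=259.3
Marker side s = 0.21 m; corners in marker frame (Z=0):
  M0 = (-0.1050, +0.1050, 0)
  M1 = (+0.1050, +0.1050, 0)
  M2 = (+0.1050, -0.1050, 0)
  M3 = (-0.1050, -0.1050, 0)
rvec = (0.0103, 0.4555, 0.3611), |rvec| = θ = 0.58136 rad = 33.309°
Rodrigues: sinθ=0.54916, 1−cosθ=0.16428; R = I + sinθ·[k]× + (1−cosθ)·[k]×²:
    [+0.83577 -0.33882 +0.43208]
    [+0.34338 +0.93657 +0.07022]
    [-0.42846 +0.08968 +0.89910]
t = (-0.4184, -0.2668, 1.4125) m
M0: Pc = R·M0+t = (-0.54173, -0.20452, +1.46691); u = 701.6·(-0.54173)/1.46691 + 334.5 = 75.3974, v = 582.6·(-0.20452)/1.46691 + 259.3 = 178.0741
M1: Pc = R·M1+t = (-0.36622, -0.13241, +1.37693); u = 701.6·(-0.36622)/1.37693 + 334.5 = 147.8960, v = 582.6·(-0.13241)/1.37693 + 259.3 = 203.2772
M2: Pc = R·M2+t = (-0.29507, -0.32908, +1.35809); u = 701.6·(-0.29507)/1.35809 + 334.5 = 182.0660, v = 582.6·(-0.32908)/1.35809 + 259.3 = 118.1282
M3: Pc = R·M3+t = (-0.47058, -0.40119, +1.44807); u = 701.6·(-0.47058)/1.44807 + 334.5 = 106.5013, v = 582.6·(-0.40119)/1.44807 + 259.3 = 97.8882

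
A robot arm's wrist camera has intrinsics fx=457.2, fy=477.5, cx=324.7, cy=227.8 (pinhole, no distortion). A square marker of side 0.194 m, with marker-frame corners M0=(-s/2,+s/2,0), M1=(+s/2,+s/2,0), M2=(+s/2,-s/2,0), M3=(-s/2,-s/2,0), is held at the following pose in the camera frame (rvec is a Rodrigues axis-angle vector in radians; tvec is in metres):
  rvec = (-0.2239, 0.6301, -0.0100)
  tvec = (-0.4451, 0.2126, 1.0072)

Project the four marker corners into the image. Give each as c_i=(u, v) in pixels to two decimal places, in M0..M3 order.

c0=(92.78, 371.85) c1=(141.69, 381.68) c2=(154.75, 282.11) c3=(106.32, 283.05)

Intrinsics K: fx=457.2, fy=477.5, cx=324.7, cy=227.8
Marker side s = 0.194 m; corners in marker frame (Z=0):
  M0 = (-0.0970, +0.0970, 0)
  M1 = (+0.0970, +0.0970, 0)
  M2 = (+0.0970, -0.0970, 0)
  M3 = (-0.0970, -0.0970, 0)
rvec = (-0.2239, 0.6301, -0.0100), |rvec| = θ = 0.66877 rad = 38.318°
Rodrigues: sinθ=0.62002, 1−cosθ=0.21542; R = I + sinθ·[k]× + (1−cosθ)·[k]×²:
    [+0.80873 -0.05868 +0.58525]
    [-0.07722 +0.97581 +0.20454]
    [-0.58309 -0.21061 +0.78463]
t = (-0.4451, 0.2126, 1.0072) m
M0: Pc = R·M0+t = (-0.52924, +0.31474, +1.04333); u = 457.2·(-0.52924)/1.04333 + 324.7 = 92.7813, v = 477.5·(+0.31474)/1.04333 + 227.8 = 371.8484
M1: Pc = R·M1+t = (-0.37235, +0.29976, +0.93021); u = 457.2·(-0.37235)/0.93021 + 324.7 = 141.6918, v = 477.5·(+0.29976)/0.93021 + 227.8 = 381.6757
M2: Pc = R·M2+t = (-0.36096, +0.11046, +0.97107); u = 457.2·(-0.36096)/0.97107 + 324.7 = 154.7517, v = 477.5·(+0.11046)/0.97107 + 227.8 = 282.1142
M3: Pc = R·M3+t = (-0.51785, +0.12544, +1.08419); u = 457.2·(-0.51785)/1.08419 + 324.7 = 106.3219, v = 477.5·(+0.12544)/1.08419 + 227.8 = 283.0452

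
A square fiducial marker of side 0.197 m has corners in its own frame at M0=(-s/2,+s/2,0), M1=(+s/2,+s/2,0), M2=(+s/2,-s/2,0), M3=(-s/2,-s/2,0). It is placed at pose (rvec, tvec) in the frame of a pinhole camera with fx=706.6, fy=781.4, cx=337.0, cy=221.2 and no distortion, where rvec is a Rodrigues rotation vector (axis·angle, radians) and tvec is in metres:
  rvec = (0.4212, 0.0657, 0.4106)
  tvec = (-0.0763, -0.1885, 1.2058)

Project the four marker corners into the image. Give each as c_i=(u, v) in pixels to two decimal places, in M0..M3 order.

Intrinsics K: fx=706.6, fy=781.4, cx=337.0, cy=221.2
Marker side s = 0.197 m; corners in marker frame (Z=0):
  M0 = (-0.0985, +0.0985, 0)
  M1 = (+0.0985, +0.0985, 0)
  M2 = (+0.0985, -0.0985, 0)
  M3 = (-0.0985, -0.0985, 0)
rvec = (0.4212, 0.0657, 0.4106), |rvec| = θ = 0.59188 rad = 33.912°
Rodrigues: sinθ=0.55792, 1−cosθ=0.17011; R = I + sinθ·[k]× + (1−cosθ)·[k]×²:
    [+0.91604 -0.37361 +0.14591]
    [+0.40048 +0.83199 -0.38394]
    [+0.02205 +0.41013 +0.91176]
t = (-0.0763, -0.1885, 1.2058) m
M0: Pc = R·M0+t = (-0.20333, -0.14600, +1.24403); u = 706.6·(-0.20333)/1.24403 + 337.0 = 221.5096, v = 781.4·(-0.14600)/1.24403 + 221.2 = 129.4966
M1: Pc = R·M1+t = (-0.02287, -0.06710, +1.24837); u = 706.6·(-0.02287)/1.24837 + 337.0 = 324.0550, v = 781.4·(-0.06710)/1.24837 + 221.2 = 179.1987
M2: Pc = R·M2+t = (+0.05073, -0.23100, +1.16757); u = 706.6·(+0.05073)/1.16757 + 337.0 = 367.7012, v = 781.4·(-0.23100)/1.16757 + 221.2 = 66.6004
M3: Pc = R·M3+t = (-0.12973, -0.30990, +1.16323); u = 706.6·(-0.12973)/1.16323 + 337.0 = 258.1961, v = 781.4·(-0.30990)/1.16323 + 221.2 = 13.0257

c0=(221.51, 129.50) c1=(324.06, 179.20) c2=(367.70, 66.60) c3=(258.20, 13.03)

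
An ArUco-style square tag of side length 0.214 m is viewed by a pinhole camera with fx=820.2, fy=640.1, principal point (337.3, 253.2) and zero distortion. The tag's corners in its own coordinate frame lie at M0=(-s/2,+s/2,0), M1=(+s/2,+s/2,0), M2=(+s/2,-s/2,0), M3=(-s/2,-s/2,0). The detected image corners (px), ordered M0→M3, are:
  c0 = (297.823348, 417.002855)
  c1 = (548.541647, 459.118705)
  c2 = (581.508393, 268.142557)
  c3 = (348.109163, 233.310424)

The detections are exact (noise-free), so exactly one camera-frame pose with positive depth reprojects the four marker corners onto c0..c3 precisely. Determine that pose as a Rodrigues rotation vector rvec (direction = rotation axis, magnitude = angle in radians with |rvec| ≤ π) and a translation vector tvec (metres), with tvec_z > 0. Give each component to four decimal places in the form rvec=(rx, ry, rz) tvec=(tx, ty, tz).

rvec=(-0.2638, 0.0532, 0.2005) tvec=(0.0929, 0.0981, 0.7180)

Intrinsics K: fx=820.2, fy=640.1, cx=337.3, cy=253.2
Marker side s = 0.214 m; corners in marker frame (Z=0):
  M0 = (-0.1070, +0.1070, 0)
  M1 = (+0.1070, +0.1070, 0)
  M2 = (+0.1070, -0.1070, 0)
  M3 = (-0.1070, -0.1070, 0)
Detected image corners:
  c0 = (297.823348, 417.002855) px
  c1 = (548.541647, 459.118705) px
  c2 = (581.508393, 268.142557) px
  c3 = (348.109163, 233.310424) px
Planar DLT: solve 8×8 A·h = b for H (H[2,2]=1):
  H  [+1081.11803 -351.76911 +443.36832]
  H  [+141.54627 +753.58485 +340.62989]
  H  [-0.10917 -0.35311 +1.00000]
B = K⁻¹H; ‖b₁‖=1.392684, ‖b₂‖=1.392684; λ = 2/(‖b₁‖+‖b₂‖) = 0.718038, sign → tz>0 ⇒ λ=+0.718038
r₁ = λ·B[:,0] = (+0.97869,+0.18979,-0.07838); r₂ = λ·B[:,1] = (-0.20368,+0.94564,-0.25355)
r₃ = r₁×r₂ = (+0.02600,+0.26411,+0.96414); SVD([r₁ r₂ r₃]) → R = UVᵀ:
  R  [+0.97869 -0.20368 +0.02600]
  R  [+0.18979 +0.94564 +0.26411]
  R  [-0.07838 -0.25355 +0.96414]
t = (+0.09286, +0.09808, +0.71804) m
tr R = 2.888468; θ = arccos((tr R − 1)/2) = 0.335536 rad = 19.225°
axis k = ((R−Rᵀ)₃₂, (R−Rᵀ)₁₃, (R−Rᵀ)₂₁) / (2 sinθ) = (-0.786061, +0.158511, +0.597479)
rvec = θ·k = (-0.263752, +0.053186, +0.200476)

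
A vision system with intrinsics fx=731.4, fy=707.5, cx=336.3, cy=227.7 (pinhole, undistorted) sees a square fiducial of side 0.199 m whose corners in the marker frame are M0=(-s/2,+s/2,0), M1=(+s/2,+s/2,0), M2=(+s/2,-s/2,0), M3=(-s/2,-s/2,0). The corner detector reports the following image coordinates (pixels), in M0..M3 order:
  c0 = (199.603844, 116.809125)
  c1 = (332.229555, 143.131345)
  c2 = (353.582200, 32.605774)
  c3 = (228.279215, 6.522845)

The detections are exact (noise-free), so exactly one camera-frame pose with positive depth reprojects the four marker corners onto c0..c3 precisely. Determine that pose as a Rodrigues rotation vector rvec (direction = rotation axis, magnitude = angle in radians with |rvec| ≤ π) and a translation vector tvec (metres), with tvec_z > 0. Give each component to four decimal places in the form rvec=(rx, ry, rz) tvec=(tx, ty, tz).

rvec=(-0.3040, -0.0901, 0.1843) tvec=(-0.0869, -0.2425, 1.1114)

Intrinsics K: fx=731.4, fy=707.5, cx=336.3, cy=227.7
Marker side s = 0.199 m; corners in marker frame (Z=0):
  M0 = (-0.0995, +0.0995, 0)
  M1 = (+0.0995, +0.0995, 0)
  M2 = (+0.0995, -0.0995, 0)
  M3 = (-0.0995, -0.0995, 0)
Detected image corners:
  c0 = (199.603844, 116.809125) px
  c1 = (332.229555, 143.131345) px
  c2 = (353.582200, 32.605774) px
  c3 = (228.279215, 6.522845) px
Planar DLT: solve 8×8 A·h = b for H (H[2,2]=1):
  H  [+662.68451 -202.10844 +279.11422]
  H  [+135.71656 +534.26125 +73.32873]
  H  [+0.05433 -0.27479 +1.00000]
B = K⁻¹H; ‖b₁‖=0.899795, ‖b₂‖=0.899795; λ = 2/(‖b₁‖+‖b₂‖) = 1.111364, sign → tz>0 ⇒ λ=+1.111364
r₁ = λ·B[:,0] = (+0.97919,+0.19376,+0.06038); r₂ = λ·B[:,1] = (-0.16668,+0.93752,-0.30540)
r₃ = r₁×r₂ = (-0.11578,+0.28898,+0.95031); SVD([r₁ r₂ r₃]) → R = UVᵀ:
  R  [+0.97919 -0.16668 -0.11578]
  R  [+0.19376 +0.93752 +0.28898]
  R  [+0.06038 -0.30540 +0.95031]
t = (-0.08689, -0.24249, +1.11136) m
tr R = 2.867022; θ = arccos((tr R − 1)/2) = 0.366712 rad = 21.011°
axis k = ((R−Rᵀ)₃₂, (R−Rᵀ)₁₃, (R−Rᵀ)₂₁) / (2 sinθ) = (-0.828864, -0.245646, +0.502636)
rvec = θ·k = (-0.303954, -0.090081, +0.184323)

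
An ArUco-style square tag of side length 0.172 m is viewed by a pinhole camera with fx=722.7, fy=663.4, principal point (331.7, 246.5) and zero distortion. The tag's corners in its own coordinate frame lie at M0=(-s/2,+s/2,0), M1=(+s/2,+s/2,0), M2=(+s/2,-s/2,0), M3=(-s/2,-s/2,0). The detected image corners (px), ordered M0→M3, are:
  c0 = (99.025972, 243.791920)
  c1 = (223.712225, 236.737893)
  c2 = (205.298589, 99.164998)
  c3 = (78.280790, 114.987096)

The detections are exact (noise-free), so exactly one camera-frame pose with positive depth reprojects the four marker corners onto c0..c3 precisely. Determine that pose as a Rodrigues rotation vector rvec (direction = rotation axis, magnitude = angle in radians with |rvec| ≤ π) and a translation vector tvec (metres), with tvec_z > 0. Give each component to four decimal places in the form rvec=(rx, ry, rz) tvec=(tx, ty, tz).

rvec=(0.1571, 0.3171, -0.0771) tvec=(-0.2160, -0.0927, 0.8579)

Intrinsics K: fx=722.7, fy=663.4, cx=331.7, cy=246.5
Marker side s = 0.172 m; corners in marker frame (Z=0):
  M0 = (-0.0860, +0.0860, 0)
  M1 = (+0.0860, +0.0860, 0)
  M2 = (+0.0860, -0.0860, 0)
  M3 = (-0.0860, -0.0860, 0)
Detected image corners:
  c0 = (99.025972, 243.791920) px
  c1 = (223.712225, 236.737893) px
  c2 = (205.298589, 99.164998) px
  c3 = (78.280790, 114.987096) px
Planar DLT: solve 8×8 A·h = b for H (H[2,2]=1):
  H  [+675.73413 +139.06677 +149.72379]
  H  [-130.14815 +802.21022 +174.79701]
  H  [-0.36857 +0.16505 +1.00000]
B = K⁻¹H; ‖b₁‖=1.165572, ‖b₂‖=1.165572; λ = 2/(‖b₁‖+‖b₂‖) = 0.857948, sign → tz>0 ⇒ λ=+0.857948
r₁ = λ·B[:,0] = (+0.94733,-0.05082,-0.31621); r₂ = λ·B[:,1] = (+0.10010,+0.98485,+0.14160)
r₃ = r₁×r₂ = (+0.30423,-0.16580,+0.93806); SVD([r₁ r₂ r₃]) → R = UVᵀ:
  R  [+0.94733 +0.10010 +0.30423]
  R  [-0.05082 +0.98485 -0.16580]
  R  [-0.31621 +0.14160 +0.93806]
t = (-0.21603, -0.09273, +0.85795) m
tr R = 2.870236; θ = arccos((tr R − 1)/2) = 0.362204 rad = 20.753°
axis k = ((R−Rᵀ)₃₂, (R−Rᵀ)₁₃, (R−Rᵀ)₂₁) / (2 sinθ) = (+0.433772, +0.875494, -0.212960)
rvec = θ·k = (+0.157114, +0.317108, -0.077135)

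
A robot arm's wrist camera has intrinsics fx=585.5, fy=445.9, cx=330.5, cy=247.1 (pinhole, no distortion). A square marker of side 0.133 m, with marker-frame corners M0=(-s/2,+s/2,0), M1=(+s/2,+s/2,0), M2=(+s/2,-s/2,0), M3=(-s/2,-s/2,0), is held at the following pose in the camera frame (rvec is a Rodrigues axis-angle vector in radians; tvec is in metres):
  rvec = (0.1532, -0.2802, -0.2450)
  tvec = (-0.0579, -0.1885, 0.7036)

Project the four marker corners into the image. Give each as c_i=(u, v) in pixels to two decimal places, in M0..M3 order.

Intrinsics K: fx=585.5, fy=445.9, cx=330.5, cy=247.1
Marker side s = 0.133 m; corners in marker frame (Z=0):
  M0 = (-0.0665, +0.0665, 0)
  M1 = (+0.0665, +0.0665, 0)
  M2 = (+0.0665, -0.0665, 0)
  M3 = (-0.0665, -0.0665, 0)
rvec = (0.1532, -0.2802, -0.2450), |rvec| = θ = 0.40250 rad = 23.062°
Rodrigues: sinθ=0.39172, 1−cosθ=0.07992; R = I + sinθ·[k]× + (1−cosθ)·[k]×²:
    [+0.93166 +0.21726 -0.29121]
    [-0.25961 +0.95881 -0.11523]
    [+0.25418 +0.18296 +0.94969]
t = (-0.0579, -0.1885, 0.7036) m
M0: Pc = R·M0+t = (-0.10541, -0.10747, +0.69886); u = 585.5·(-0.10541)/0.69886 + 330.5 = 242.1908, v = 445.9·(-0.10747)/0.69886 + 247.1 = 178.5273
M1: Pc = R·M1+t = (+0.01850, -0.14200, +0.73267); u = 585.5·(+0.01850)/0.73267 + 330.5 = 345.2867, v = 445.9·(-0.14200)/0.73267 + 247.1 = 160.6774
M2: Pc = R·M2+t = (-0.01039, -0.26953, +0.70834); u = 585.5·(-0.01039)/0.70834 + 330.5 = 321.9097, v = 445.9·(-0.26953)/0.70834 + 247.1 = 77.4329
M3: Pc = R·M3+t = (-0.13430, -0.23500, +0.67453); u = 585.5·(-0.13430)/0.67453 + 330.5 = 213.9230, v = 445.9·(-0.23500)/0.67453 + 247.1 = 91.7547

c0=(242.19, 178.53) c1=(345.29, 160.68) c2=(321.91, 77.43) c3=(213.92, 91.75)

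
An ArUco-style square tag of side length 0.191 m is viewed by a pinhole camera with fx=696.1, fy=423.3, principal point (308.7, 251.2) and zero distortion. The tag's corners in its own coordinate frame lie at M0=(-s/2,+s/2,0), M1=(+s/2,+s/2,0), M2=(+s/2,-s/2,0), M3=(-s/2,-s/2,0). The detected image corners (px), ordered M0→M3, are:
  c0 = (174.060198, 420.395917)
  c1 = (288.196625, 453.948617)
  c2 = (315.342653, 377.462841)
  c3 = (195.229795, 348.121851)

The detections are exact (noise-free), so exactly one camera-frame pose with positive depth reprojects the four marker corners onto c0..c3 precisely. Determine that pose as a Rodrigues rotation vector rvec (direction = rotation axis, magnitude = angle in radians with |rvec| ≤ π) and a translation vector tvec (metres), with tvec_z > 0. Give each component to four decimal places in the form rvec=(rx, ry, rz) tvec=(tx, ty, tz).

rvec=(0.1454, 0.4000, 0.2317) tvec=(-0.0952, 0.3438, 0.9774)

Intrinsics K: fx=696.1, fy=423.3, cx=308.7, cy=251.2
Marker side s = 0.191 m; corners in marker frame (Z=0):
  M0 = (-0.0955, +0.0955, 0)
  M1 = (+0.0955, +0.0955, 0)
  M2 = (+0.0955, -0.0955, 0)
  M3 = (-0.0955, -0.0955, 0)
Detected image corners:
  c0 = (174.060198, 420.395917) px
  c1 = (288.196625, 453.948617) px
  c2 = (315.342653, 377.462841) px
  c3 = (195.229795, 348.121851) px
Planar DLT: solve 8×8 A·h = b for H (H[2,2]=1):
  H  [+521.34965 -79.83459 +240.88268]
  H  [+14.22022 +464.81671 +400.08982]
  H  [-0.37657 +0.18948 +1.00000]
B = K⁻¹H; ‖b₁‖=1.023165, ‖b₂‖=1.023165; λ = 2/(‖b₁‖+‖b₂‖) = 0.977360, sign → tz>0 ⇒ λ=+0.977360
r₁ = λ·B[:,0] = (+0.89522,+0.25124,-0.36805); r₂ = λ·B[:,1] = (-0.19422,+0.96332,+0.18519)
r₃ = r₁×r₂ = (+0.40108,-0.09431,+0.91118); SVD([r₁ r₂ r₃]) → R = UVᵀ:
  R  [+0.89522 -0.19422 +0.40108]
  R  [+0.25124 +0.96332 -0.09431]
  R  [-0.36805 +0.18519 +0.91118]
t = (-0.09522, +0.34377, +0.97736) m
tr R = 2.769716; θ = arccos((tr R − 1)/2) = 0.484607 rad = 27.766°
axis k = ((R−Rᵀ)₃₂, (R−Rᵀ)₁₃, (R−Rᵀ)₂₁) / (2 sinθ) = (+0.299980, +0.825485, +0.478108)
rvec = θ·k = (+0.145373, +0.400036, +0.231694)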